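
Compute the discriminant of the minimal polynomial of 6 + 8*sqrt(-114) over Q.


The element 6 + 8*sqrt(-114) has minimal polynomial:
x^2 - 12*x + 7332
Discriminant = (-12)^2 - 4*(7332)
= 144 - 29328
= -29184

-29184


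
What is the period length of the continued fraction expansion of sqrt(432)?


Run the CF algorithm for sqrt(432).
a_0 = floor(sqrt(432)) = 20; set m_0=0, q_0=1.
Recurrence: m' = q*a - m,  q' = (d - m'^2)/q,  a' = floor((a_0 + m')/q').
  step 1: m=20, q=32, a=1
  step 2: m=12, q=9, a=3
  step 3: m=15, q=23, a=1
  step 4: m=8, q=16, a=1
  step 5: m=8, q=23, a=1
  step 6: m=15, q=9, a=3
  step 7: m=12, q=32, a=1
  step 8: m=20, q=1, a=40
a_8 = 2*a_0 = 40, so the period closes here.
sqrt(432) = [20; 1, 3, 1, 1, 1, 3, 1, 40]
Period length = 8

8


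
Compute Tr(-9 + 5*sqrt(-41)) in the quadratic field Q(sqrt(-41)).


Tr(a + b*sqrt(d)) = (a + b*sqrt(d)) + (a - b*sqrt(d)) = 2a
= 2 * (-9)
= -18

-18


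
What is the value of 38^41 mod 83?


p = 83 is prime and the exponent is (p-1)/2 = 41, so by Euler's criterion 38^41 = (38/83) = +1 or -1 mod 83.
Compute by square-and-multiply:
  41 = 32 + 8 + 1 (binary 101001)
  Repeated squaring mod 83: 38^1 = 38, 38^2 = 33, 38^4 = 10, 38^8 = 17, 38^16 = 40, 38^32 = 23
  38^41 = 38^32 * 38^8 * 38^1 = 23 * 17 * 38 mod 83
    23 * 17 = 391 = 59 mod 83
    59 * 38 = 2242 = 1 mod 83
  38^41 = 1 mod 83
Result 1: 38 is a quadratic residue mod 83.
38^41 mod 83 = 1

1


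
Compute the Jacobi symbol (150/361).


Compute (150/361) via quadratic reciprocity:
  pull out 2: (2/361) = +1  (since 361 mod 8 = 1)
  reciprocity: (75/361) -> +(361/75)
  reduce: (61/75)
  reciprocity: (61/75) -> +(75/61)
  reduce: (14/61)
  pull out 2: (2/61) = -1  (since 61 mod 8 = 5)
  reciprocity: (7/61) -> +(61/7)
  reduce: (5/7)
  reciprocity: (5/7) -> +(7/5)
  reduce: (2/5)
  pull out 2: (2/5) = -1  (since 5 mod 8 = 5)
  (1/5) = 1
Product of signs = 1

1


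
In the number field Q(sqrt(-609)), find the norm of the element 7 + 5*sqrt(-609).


N(a + b*sqrt(d)) = a^2 - d*b^2
= (7)^2 - (-609)*(5)^2
= 49 + 15225
= 15274

15274


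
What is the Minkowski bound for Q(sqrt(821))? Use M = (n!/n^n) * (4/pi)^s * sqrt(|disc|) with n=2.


d = 821, d mod 4 = 1, so disc(K) = d = 821; |disc(K)| = 821
Real quadratic field, so n = 2, s = r2 = 0, r1 = 2
M = (n!/n^n) * (4/pi)^s * sqrt(|disc(K)|) = (2!/2^2) * (4/pi)^0 * sqrt(821)
= 0.5 * 1.000000 * 28.653098
= 14.3265

14.3265


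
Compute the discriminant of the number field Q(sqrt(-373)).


For K = Q(sqrt(d)) with d squarefree: disc(K) = d if d = 1 mod 4, and disc(K) = 4d if d = 2 or 3 mod 4.
Here d = -373, and d mod 4 = 3.
d = 3 mod 4, not 1 (O_K = Z[sqrt(d)]), so disc(K) = 4d = 4 * (-373) = -1492

-1492


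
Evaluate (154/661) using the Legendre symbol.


p = 661 is prime, so compute (154/661) with the reciprocity algorithm (Jacobi-symbol steps: pull out 2s via (2/n), flip via reciprocity, reduce):
  pull out 2: (2/661) = -1  (since 661 mod 8 = 5)
  reciprocity: (77/661) -> +(661/77)
  reduce: (45/77)
  reciprocity: (45/77) -> +(77/45)
  reduce: (32/45)
  pull out 2: (2/45) = -1  (since 45 mod 8 = 5)
  pull out 2: (2/45) = -1  (since 45 mod 8 = 5)
  pull out 2: (2/45) = -1  (since 45 mod 8 = 5)
  pull out 2: (2/45) = -1  (since 45 mod 8 = 5)
  pull out 2: (2/45) = -1  (since 45 mod 8 = 5)
  (1/45) = 1
Product of signs = 1
(154/661) = 1

1


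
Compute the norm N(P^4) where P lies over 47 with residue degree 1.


N(P^a) = p^(a*f)
= 47^(4*1)
= 47^4
= 4879681

4879681


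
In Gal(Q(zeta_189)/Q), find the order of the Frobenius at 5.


The Frobenius at p in Gal(Q(zeta_n)/Q) = (Z/nZ)* is the class of p, so its order is ord_189(5), the smallest k >= 1 with 5^k = 1 mod 189.
n = 189 = 3^3 * 7, phi(189) = 108; the order divides phi(n).
Divisors of 108: 1, 2, 3, 4, 6, 9, 12, 18, 27, 36, 54, 108
Repeated squaring mod 189: 5^1 = 5, 5^2 = 25, 5^4 = 58, 5^8 = 151, 5^16 = 121, 5^32 = 88, 5^64 = 184
Test divisors in increasing order:
  k=1: 5^1 = 5 mod 189
  k=2: 5^2 = 25 mod 189
  k=3: 5^3 = 25 * 5 = 125 mod 189
  k=4: 5^4 = 58 mod 189
  k=6: 5^6 = 58 * 25 = 127 mod 189
  k=9: 5^9 = 151 * 5 = 188 mod 189
  k=12: 5^12 = 151 * 58 = 64 mod 189
  k=18: 5^18 = 121 * 25 = 1 mod 189  <- first divisor giving 1
Order = 18

18


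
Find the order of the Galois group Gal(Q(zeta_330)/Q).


|Gal(Q(zeta_330)/Q)| = phi(330)
= 80

80


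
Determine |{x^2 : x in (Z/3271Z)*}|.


For prime p, the number of non-zero quadratic residues is (p-1)/2.
= (3271-1)/2
= 1635

1635


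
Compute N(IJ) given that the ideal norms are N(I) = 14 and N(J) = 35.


N(IJ) = N(I) * N(J)
= 14 * 35
= 490

490


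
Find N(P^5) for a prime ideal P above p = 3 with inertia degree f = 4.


N(P^a) = p^(a*f)
= 3^(5*4)
= 3^20
= 3486784401

3486784401


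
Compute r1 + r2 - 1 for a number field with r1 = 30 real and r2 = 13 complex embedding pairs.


By Dirichlet's unit theorem:
rank = r1 + r2 - 1
= 30 + 13 - 1
= 42

42


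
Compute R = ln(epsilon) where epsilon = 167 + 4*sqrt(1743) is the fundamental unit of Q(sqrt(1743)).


epsilon = 167 + 4*sqrt(1743)
= 333.9970
R = ln(333.9970)
= 5.8111

5.8111


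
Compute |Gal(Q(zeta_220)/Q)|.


|Gal(Q(zeta_220)/Q)| = phi(220)
= 80

80


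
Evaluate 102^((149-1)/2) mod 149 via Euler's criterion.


p = 149 is prime and the exponent is (p-1)/2 = 74, so by Euler's criterion 102^74 = (102/149) = +1 or -1 mod 149.
Compute by square-and-multiply:
  74 = 64 + 8 + 2 (binary 1001010)
  Repeated squaring mod 149: 102^1 = 102, 102^2 = 123, 102^4 = 80, 102^8 = 142, 102^16 = 49, 102^32 = 17, 102^64 = 140
  102^74 = 102^64 * 102^8 * 102^2 = 140 * 142 * 123 mod 149
    140 * 142 = 19880 = 63 mod 149
    63 * 123 = 7749 = 1 mod 149
  102^74 = 1 mod 149
Result 1: 102 is a quadratic residue mod 149.
102^74 mod 149 = 1

1


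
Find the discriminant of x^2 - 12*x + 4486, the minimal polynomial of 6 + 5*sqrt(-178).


The element 6 + 5*sqrt(-178) has minimal polynomial:
x^2 - 12*x + 4486
Discriminant = (-12)^2 - 4*(4486)
= 144 - 17944
= -17800

-17800


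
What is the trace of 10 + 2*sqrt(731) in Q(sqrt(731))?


Tr(a + b*sqrt(d)) = (a + b*sqrt(d)) + (a - b*sqrt(d)) = 2a
= 2 * (10)
= 20

20


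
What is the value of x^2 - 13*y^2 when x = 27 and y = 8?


x^2 - d*y^2
= 27^2 - 13*8^2
= 729 - 832
= -103

-103


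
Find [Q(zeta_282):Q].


The degree equals Euler's totient phi(282).
282 = 2 * 3 * 47
phi(282) = 92

92


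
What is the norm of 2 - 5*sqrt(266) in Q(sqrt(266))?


N(a + b*sqrt(d)) = a^2 - d*b^2
= (2)^2 - (266)*(-5)^2
= 4 - 6650
= -6646

-6646


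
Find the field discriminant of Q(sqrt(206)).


For K = Q(sqrt(d)) with d squarefree: disc(K) = d if d = 1 mod 4, and disc(K) = 4d if d = 2 or 3 mod 4.
Here d = 206, and d mod 4 = 2.
d = 2 mod 4, not 1 (O_K = Z[sqrt(d)]), so disc(K) = 4d = 4 * (206) = 824

824


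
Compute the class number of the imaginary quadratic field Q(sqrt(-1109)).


K = Q(sqrt(-1109)). d mod 4 = 3, so D = disc(K) = 4d = -4436
h(K) equals the number of primitive reduced positive-definite forms (a, b, c) = a*x^2 + b*x*y + c*y^2 with b^2 - 4ac = D,
where reduced means |b| <= a <= c, with b >= 0 whenever |b| = a or a = c, and primitive means gcd(a, b, c) = 1.
Reduced forces 3a^2 <= |D| = 4436, so 1 <= a <= 38; b must have the parity of D, and c = (b^2 - D)/(4a) must be an integer >= a.
Enumerate a = 1..38, b in [-a, a]:
  a=1: (1, 0, 1109)  [1]
  a=2: (2, 2, 555)  [1]
  a=3: (3, -2, 370), (3, 2, 370)  [2]
  a=4: none
  a=5: (5, -2, 222), (5, 2, 222)  [2]
  a=6: (6, -2, 185), (6, 2, 185)  [2]
  a=7: (7, -4, 159), (7, 4, 159)  [2]
  a=8: none
  a=9: (9, -8, 125), (9, 8, 125)  [2]
  a=10: (10, -2, 111), (10, 2, 111)  [2]
  a=11..12: none
  a=13: (13, -6, 86), (13, 6, 86)  [2]
  a=14: (14, -10, 81), (14, 10, 81)  [2]
  a=15: (15, -8, 75), (15, -2, 74), (15, 2, 74), (15, 8, 75)  [4]
  a=16: none
  a=17: (17, -16, 69), (17, 16, 69)  [2]
  a=18: (18, -10, 63), (18, 10, 63)  [2]
  a=19..20: none
  a=21: (21, -10, 54), (21, -4, 53), (21, 4, 53), (21, 10, 54)  [4]
  a=22: none
  a=23: (23, -16, 51), (23, 16, 51)  [2]
  a=24: none
  a=25: (25, -8, 45), (25, 8, 45)  [2]
  a=26: (26, -6, 43), (26, 6, 43)  [2]
  a=27: (27, -10, 42), (27, 10, 42)  [2]
  a=28: none
  a=29: (29, -28, 45), (29, 28, 45)  [2]
  a=30: (30, -22, 41), (30, -2, 37), (30, 2, 37), (30, 22, 41)  [4]
  a=31: (31, -20, 39), (31, 20, 39)  [2]
  a=32..33: none
  a=34: (34, -18, 35), (34, 18, 35)  [2]
  a=35: (35, -32, 39), (35, 32, 39)  [2]
  a=36..38: none
Total reduced forms: 1 + 1 + 2 + 2 + 2 + 2 + 2 + 2 + 2 + 2 + 4 + 2 + 2 + 4 + 2 + 2 + 2 + 2 + 2 + 4 + 2 + 2 + 2 = 50
h = 50

50


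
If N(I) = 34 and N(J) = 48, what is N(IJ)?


N(IJ) = N(I) * N(J)
= 34 * 48
= 1632

1632


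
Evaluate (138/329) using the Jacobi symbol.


Compute (138/329) via quadratic reciprocity:
  pull out 2: (2/329) = +1  (since 329 mod 8 = 1)
  reciprocity: (69/329) -> +(329/69)
  reduce: (53/69)
  reciprocity: (53/69) -> +(69/53)
  reduce: (16/53)
  pull out 2: (2/53) = -1  (since 53 mod 8 = 5)
  pull out 2: (2/53) = -1  (since 53 mod 8 = 5)
  pull out 2: (2/53) = -1  (since 53 mod 8 = 5)
  pull out 2: (2/53) = -1  (since 53 mod 8 = 5)
  (1/53) = 1
Product of signs = 1

1


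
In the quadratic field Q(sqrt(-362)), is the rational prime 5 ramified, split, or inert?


K = Q(sqrt(-362)). Since d mod 4 = 2, disc(K) = -1448.
Check p | disc: -1448 mod 5 = 2.
p does not divide disc. Compute Legendre symbol (d/p):
3^((5-1)/2) mod 5 = -1
(d/p) = -1, so p is inert: (p) stays prime with e=1, f=2, g=1.
Therefore p is inert.

inert


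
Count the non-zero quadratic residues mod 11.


For prime p, the number of non-zero quadratic residues is (p-1)/2.
= (11-1)/2
= 5

5


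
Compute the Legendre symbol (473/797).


p = 797 is prime, so compute (473/797) with the reciprocity algorithm (Jacobi-symbol steps: pull out 2s via (2/n), flip via reciprocity, reduce):
  reciprocity: (473/797) -> +(797/473)
  reduce: (324/473)
  pull out 2: (2/473) = +1  (since 473 mod 8 = 1)
  pull out 2: (2/473) = +1  (since 473 mod 8 = 1)
  reciprocity: (81/473) -> +(473/81)
  reduce: (68/81)
  pull out 2: (2/81) = +1  (since 81 mod 8 = 1)
  pull out 2: (2/81) = +1  (since 81 mod 8 = 1)
  reciprocity: (17/81) -> +(81/17)
  reduce: (13/17)
  reciprocity: (13/17) -> +(17/13)
  reduce: (4/13)
  pull out 2: (2/13) = -1  (since 13 mod 8 = 5)
  pull out 2: (2/13) = -1  (since 13 mod 8 = 5)
  (1/13) = 1
Product of signs = 1
(473/797) = 1

1


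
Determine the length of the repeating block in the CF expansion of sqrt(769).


Run the CF algorithm for sqrt(769).
a_0 = floor(sqrt(769)) = 27; set m_0=0, q_0=1.
Recurrence: m' = q*a - m,  q' = (d - m'^2)/q,  a' = floor((a_0 + m')/q').
  step 1: m=27, q=40, a=1
  step 2: m=13, q=15, a=2
  step 3: m=17, q=32, a=1
  step 4: m=15, q=17, a=2
  step 5: m=19, q=24, a=1
  step 6: m=5, q=31, a=1
  step 7: m=26, q=3, a=17
  step 8: m=25, q=48, a=1
  step 9: m=23, q=5, a=10
  step 10: m=27, q=8, a=6
  step 11: m=21, q=41, a=1
  step 12: m=20, q=9, a=5
  step 13: m=25, q=16, a=3
  step 14: m=23, q=15, a=3
  step 15: m=22, q=19, a=2
  step 16: m=16, q=27, a=1
  step 17: m=11, q=24, a=1
  step 18: m=13, q=25, a=1
  step 19: m=12, q=25, a=1
  step 20: m=13, q=24, a=1
  step 21: m=11, q=27, a=1
  step 22: m=16, q=19, a=2
  step 23: m=22, q=15, a=3
  step 24: m=23, q=16, a=3
  step 25: m=25, q=9, a=5
  step 26: m=20, q=41, a=1
  step 27: m=21, q=8, a=6
  step 28: m=27, q=5, a=10
  step 29: m=23, q=48, a=1
  step 30: m=25, q=3, a=17
  step 31: m=26, q=31, a=1
  step 32: m=5, q=24, a=1
  step 33: m=19, q=17, a=2
  step 34: m=15, q=32, a=1
  step 35: m=17, q=15, a=2
  step 36: m=13, q=40, a=1
  step 37: m=27, q=1, a=54
a_37 = 2*a_0 = 54, so the period closes here.
sqrt(769) = [27; 1, 2, 1, 2, 1, 1, 17, 1, 10, 6, 1, 5, 3, 3, 2, 1, 1, 1, 1, 1, 1, 2, 3, 3, 5, 1, 6, 10, 1, 17, 1, 1, 2, 1, 2, 1, 54]
Period length = 37

37


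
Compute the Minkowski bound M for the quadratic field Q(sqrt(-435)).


d = -435, d mod 4 = 1, so disc(K) = d = -435; |disc(K)| = 435
Imaginary quadratic field, so n = 2, s = r2 = 1, r1 = 0
M = (n!/n^n) * (4/pi)^s * sqrt(|disc(K)|) = (2!/2^2) * (4/pi)^1 * sqrt(435)
= 0.5 * 1.273240 * 20.856654
= 13.2778

13.2778


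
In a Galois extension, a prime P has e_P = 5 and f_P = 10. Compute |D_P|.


|D_P| = e * f
= 5 * 10
= 50

50


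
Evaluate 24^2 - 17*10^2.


x^2 - d*y^2
= 24^2 - 17*10^2
= 576 - 1700
= -1124

-1124


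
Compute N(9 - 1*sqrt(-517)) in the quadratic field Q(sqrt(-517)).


N(a + b*sqrt(d)) = a^2 - d*b^2
= (9)^2 - (-517)*(-1)^2
= 81 + 517
= 598

598


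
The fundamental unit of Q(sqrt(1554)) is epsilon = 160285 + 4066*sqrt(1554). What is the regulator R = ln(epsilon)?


epsilon = 160285 + 4066*sqrt(1554)
= 320570.0000
R = ln(320570.0000)
= 12.6779

12.6779


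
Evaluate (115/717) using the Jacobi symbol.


Compute (115/717) via quadratic reciprocity:
  reciprocity: (115/717) -> +(717/115)
  reduce: (27/115)
  reciprocity: (27/115) -> -(115/27)
  reduce: (7/27)
  reciprocity: (7/27) -> -(27/7)
  reduce: (6/7)
  pull out 2: (2/7) = +1  (since 7 mod 8 = 7)
  reciprocity: (3/7) -> -(7/3)
  reduce: (1/3)
  (1/3) = 1
Product of signs = -1

-1


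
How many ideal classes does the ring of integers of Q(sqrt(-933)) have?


K = Q(sqrt(-933)). d mod 4 = 3, so D = disc(K) = 4d = -3732
h(K) equals the number of primitive reduced positive-definite forms (a, b, c) = a*x^2 + b*x*y + c*y^2 with b^2 - 4ac = D,
where reduced means |b| <= a <= c, with b >= 0 whenever |b| = a or a = c, and primitive means gcd(a, b, c) = 1.
Reduced forces 3a^2 <= |D| = 3732, so 1 <= a <= 35; b must have the parity of D, and c = (b^2 - D)/(4a) must be an integer >= a.
Enumerate a = 1..35, b in [-a, a]:
  a=1: (1, 0, 933)  [1]
  a=2: (2, 2, 467)  [1]
  a=3: (3, 0, 311)  [1]
  a=4..5: none
  a=6: (6, 6, 157)  [1]
  a=7..12: none
  a=13: (13, -8, 73), (13, 8, 73)  [2]
  a=14..16: none
  a=17: (17, -12, 57), (17, 12, 57)  [2]
  a=18: none
  a=19: (19, -12, 51), (19, 12, 51)  [2]
  a=20..25: none
  a=26: (26, -18, 39), (26, 18, 39)  [2]
  a=27..28: none
  a=29: (29, -26, 38), (29, 26, 38)  [2]
  a=30: none
  a=31: (31, -22, 34), (31, 22, 34)  [2]
  a=32..35: none
Total reduced forms: 1 + 1 + 1 + 1 + 2 + 2 + 2 + 2 + 2 + 2 = 16
h = 16

16


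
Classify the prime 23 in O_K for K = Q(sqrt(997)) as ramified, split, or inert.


K = Q(sqrt(997)). Since d mod 4 = 1, disc(K) = 997.
Check p | disc: 997 mod 23 = 8.
p does not divide disc. Compute Legendre symbol (d/p):
8^((23-1)/2) mod 23 = 1
(d/p) = 1, so p splits: (p) = P*P' with e=1, f=1, g=2.
Therefore p is split.

split


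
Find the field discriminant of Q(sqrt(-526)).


For K = Q(sqrt(d)) with d squarefree: disc(K) = d if d = 1 mod 4, and disc(K) = 4d if d = 2 or 3 mod 4.
Here d = -526, and d mod 4 = 2.
d = 2 mod 4, not 1 (O_K = Z[sqrt(d)]), so disc(K) = 4d = 4 * (-526) = -2104

-2104


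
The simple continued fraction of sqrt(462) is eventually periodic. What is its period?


Run the CF algorithm for sqrt(462).
a_0 = floor(sqrt(462)) = 21; set m_0=0, q_0=1.
Recurrence: m' = q*a - m,  q' = (d - m'^2)/q,  a' = floor((a_0 + m')/q').
  step 1: m=21, q=21, a=2
  step 2: m=21, q=1, a=42
a_2 = 2*a_0 = 42, so the period closes here.
sqrt(462) = [21; 2, 42]
Period length = 2

2


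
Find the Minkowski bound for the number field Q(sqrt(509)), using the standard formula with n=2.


d = 509, d mod 4 = 1, so disc(K) = d = 509; |disc(K)| = 509
Real quadratic field, so n = 2, s = r2 = 0, r1 = 2
M = (n!/n^n) * (4/pi)^s * sqrt(|disc(K)|) = (2!/2^2) * (4/pi)^0 * sqrt(509)
= 0.5 * 1.000000 * 22.561028
= 11.2805

11.2805


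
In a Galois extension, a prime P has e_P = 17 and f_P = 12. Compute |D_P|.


|D_P| = e * f
= 17 * 12
= 204

204


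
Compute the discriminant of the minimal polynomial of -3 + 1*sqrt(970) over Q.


The element -3 + 1*sqrt(970) has minimal polynomial:
x^2 + 6*x - 961
Discriminant = (6)^2 - 4*(-961)
= 36 + 3844
= 3880

3880


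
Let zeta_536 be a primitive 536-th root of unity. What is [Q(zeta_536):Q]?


The degree equals Euler's totient phi(536).
536 = 2^3 * 67
phi(536) = 264

264


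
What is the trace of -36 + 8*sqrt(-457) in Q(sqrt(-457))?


Tr(a + b*sqrt(d)) = (a + b*sqrt(d)) + (a - b*sqrt(d)) = 2a
= 2 * (-36)
= -72

-72


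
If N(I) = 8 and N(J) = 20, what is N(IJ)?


N(IJ) = N(I) * N(J)
= 8 * 20
= 160

160


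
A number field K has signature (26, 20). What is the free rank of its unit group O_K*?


By Dirichlet's unit theorem:
rank = r1 + r2 - 1
= 26 + 20 - 1
= 45

45


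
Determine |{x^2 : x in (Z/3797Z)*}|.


For prime p, the number of non-zero quadratic residues is (p-1)/2.
= (3797-1)/2
= 1898

1898


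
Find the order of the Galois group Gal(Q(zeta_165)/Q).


|Gal(Q(zeta_165)/Q)| = phi(165)
= 80

80


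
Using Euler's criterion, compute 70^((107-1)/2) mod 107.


p = 107 is prime and the exponent is (p-1)/2 = 53, so by Euler's criterion 70^53 = (70/107) = +1 or -1 mod 107.
Compute by square-and-multiply:
  53 = 32 + 16 + 4 + 1 (binary 110101)
  Repeated squaring mod 107: 70^1 = 70, 70^2 = 85, 70^4 = 56, 70^8 = 33, 70^16 = 19, 70^32 = 40
  70^53 = 70^32 * 70^16 * 70^4 * 70^1 = 40 * 19 * 56 * 70 mod 107
    40 * 19 = 760 = 11 mod 107
    11 * 56 = 616 = 81 mod 107
    81 * 70 = 5670 = 106 mod 107
  70^53 = 106 mod 107
Result 106 = p - 1 = -1 mod 107: 70 is a quadratic non-residue mod 107. As a residue in [0, p-1] the value is 106.
70^53 mod 107 = 106

106


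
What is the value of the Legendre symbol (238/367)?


p = 367 is prime, so compute (238/367) with the reciprocity algorithm (Jacobi-symbol steps: pull out 2s via (2/n), flip via reciprocity, reduce):
  pull out 2: (2/367) = +1  (since 367 mod 8 = 7)
  reciprocity: (119/367) -> -(367/119)
  reduce: (10/119)
  pull out 2: (2/119) = +1  (since 119 mod 8 = 7)
  reciprocity: (5/119) -> +(119/5)
  reduce: (4/5)
  pull out 2: (2/5) = -1  (since 5 mod 8 = 5)
  pull out 2: (2/5) = -1  (since 5 mod 8 = 5)
  (1/5) = 1
Product of signs = -1
(238/367) = -1

-1


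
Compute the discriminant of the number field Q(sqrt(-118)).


For K = Q(sqrt(d)) with d squarefree: disc(K) = d if d = 1 mod 4, and disc(K) = 4d if d = 2 or 3 mod 4.
Here d = -118, and d mod 4 = 2.
d = 2 mod 4, not 1 (O_K = Z[sqrt(d)]), so disc(K) = 4d = 4 * (-118) = -472

-472


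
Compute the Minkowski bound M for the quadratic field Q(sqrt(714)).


d = 714, d mod 4 = 2, so disc(K) = 4d = 2856; |disc(K)| = 2856
Real quadratic field, so n = 2, s = r2 = 0, r1 = 2
M = (n!/n^n) * (4/pi)^s * sqrt(|disc(K)|) = (2!/2^2) * (4/pi)^0 * sqrt(2856)
= 0.5 * 1.000000 * 53.441557
= 26.7208

26.7208


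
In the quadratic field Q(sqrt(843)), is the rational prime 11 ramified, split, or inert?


K = Q(sqrt(843)). Since d mod 4 = 3, disc(K) = 3372.
Check p | disc: 3372 mod 11 = 6.
p does not divide disc. Compute Legendre symbol (d/p):
7^((11-1)/2) mod 11 = -1
(d/p) = -1, so p is inert: (p) stays prime with e=1, f=2, g=1.
Therefore p is inert.

inert


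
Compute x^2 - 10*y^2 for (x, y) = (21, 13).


x^2 - d*y^2
= 21^2 - 10*13^2
= 441 - 1690
= -1249

-1249


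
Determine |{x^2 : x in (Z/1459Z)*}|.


For prime p, the number of non-zero quadratic residues is (p-1)/2.
= (1459-1)/2
= 729

729


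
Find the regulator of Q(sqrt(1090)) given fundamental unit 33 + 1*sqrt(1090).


epsilon = 33 + 1*sqrt(1090)
= 66.0151
R = ln(66.0151)
= 4.1899

4.1899


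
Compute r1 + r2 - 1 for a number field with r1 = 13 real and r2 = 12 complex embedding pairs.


By Dirichlet's unit theorem:
rank = r1 + r2 - 1
= 13 + 12 - 1
= 24

24


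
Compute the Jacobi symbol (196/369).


Compute (196/369) via quadratic reciprocity:
  pull out 2: (2/369) = +1  (since 369 mod 8 = 1)
  pull out 2: (2/369) = +1  (since 369 mod 8 = 1)
  reciprocity: (49/369) -> +(369/49)
  reduce: (26/49)
  pull out 2: (2/49) = +1  (since 49 mod 8 = 1)
  reciprocity: (13/49) -> +(49/13)
  reduce: (10/13)
  pull out 2: (2/13) = -1  (since 13 mod 8 = 5)
  reciprocity: (5/13) -> +(13/5)
  reduce: (3/5)
  reciprocity: (3/5) -> +(5/3)
  reduce: (2/3)
  pull out 2: (2/3) = -1  (since 3 mod 8 = 3)
  (1/3) = 1
Product of signs = 1

1


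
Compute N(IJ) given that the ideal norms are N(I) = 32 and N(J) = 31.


N(IJ) = N(I) * N(J)
= 32 * 31
= 992

992


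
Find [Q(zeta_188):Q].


The degree equals Euler's totient phi(188).
188 = 2^2 * 47
phi(188) = 92

92


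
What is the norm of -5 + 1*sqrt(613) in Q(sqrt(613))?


N(a + b*sqrt(d)) = a^2 - d*b^2
= (-5)^2 - (613)*(1)^2
= 25 - 613
= -588

-588


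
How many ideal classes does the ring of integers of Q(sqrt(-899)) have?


K = Q(sqrt(-899)). d mod 4 = 1, so D = disc(K) = d = -899
h(K) equals the number of primitive reduced positive-definite forms (a, b, c) = a*x^2 + b*x*y + c*y^2 with b^2 - 4ac = D,
where reduced means |b| <= a <= c, with b >= 0 whenever |b| = a or a = c, and primitive means gcd(a, b, c) = 1.
Reduced forces 3a^2 <= |D| = 899, so 1 <= a <= 17; b must have the parity of D, and c = (b^2 - D)/(4a) must be an integer >= a.
Enumerate a = 1..17, b in [-a, a]:
  a=1: (1, 1, 225)  [1]
  a=2: none
  a=3: (3, -1, 75), (3, 1, 75)  [2]
  a=4: none
  a=5: (5, -1, 45), (5, 1, 45)  [2]
  a=6: none
  a=7: (7, -5, 33), (7, 5, 33)  [2]
  a=8: none
  a=9: (9, -1, 25), (9, 1, 25)  [2]
  a=10: none
  a=11: (11, -5, 21), (11, 5, 21)  [2]
  a=12..14: none
  a=15: (15, -11, 17), (15, 1, 15), (15, 11, 17)  [3]
  a=16..17: none
Total reduced forms: 1 + 2 + 2 + 2 + 2 + 2 + 3 = 14
h = 14

14


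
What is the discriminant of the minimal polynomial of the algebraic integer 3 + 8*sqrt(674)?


The element 3 + 8*sqrt(674) has minimal polynomial:
x^2 - 6*x - 43127
Discriminant = (-6)^2 - 4*(-43127)
= 36 + 172508
= 172544

172544


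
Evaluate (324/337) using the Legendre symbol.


p = 337 is prime, so compute (324/337) with the reciprocity algorithm (Jacobi-symbol steps: pull out 2s via (2/n), flip via reciprocity, reduce):
  pull out 2: (2/337) = +1  (since 337 mod 8 = 1)
  pull out 2: (2/337) = +1  (since 337 mod 8 = 1)
  reciprocity: (81/337) -> +(337/81)
  reduce: (13/81)
  reciprocity: (13/81) -> +(81/13)
  reduce: (3/13)
  reciprocity: (3/13) -> +(13/3)
  reduce: (1/3)
  (1/3) = 1
Product of signs = 1
(324/337) = 1

1


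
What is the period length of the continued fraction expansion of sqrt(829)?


Run the CF algorithm for sqrt(829).
a_0 = floor(sqrt(829)) = 28; set m_0=0, q_0=1.
Recurrence: m' = q*a - m,  q' = (d - m'^2)/q,  a' = floor((a_0 + m')/q').
  step 1: m=28, q=45, a=1
  step 2: m=17, q=12, a=3
  step 3: m=19, q=39, a=1
  step 4: m=20, q=11, a=4
  step 5: m=24, q=23, a=2
  step 6: m=22, q=15, a=3
  step 7: m=23, q=20, a=2
  step 8: m=17, q=27, a=1
  step 9: m=10, q=27, a=1
  step 10: m=17, q=20, a=2
  step 11: m=23, q=15, a=3
  step 12: m=22, q=23, a=2
  step 13: m=24, q=11, a=4
  step 14: m=20, q=39, a=1
  step 15: m=19, q=12, a=3
  step 16: m=17, q=45, a=1
  step 17: m=28, q=1, a=56
a_17 = 2*a_0 = 56, so the period closes here.
sqrt(829) = [28; 1, 3, 1, 4, 2, 3, 2, 1, 1, 2, 3, 2, 4, 1, 3, 1, 56]
Period length = 17

17


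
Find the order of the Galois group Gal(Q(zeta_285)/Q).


|Gal(Q(zeta_285)/Q)| = phi(285)
= 144

144


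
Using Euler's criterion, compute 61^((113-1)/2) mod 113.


p = 113 is prime and the exponent is (p-1)/2 = 56, so by Euler's criterion 61^56 = (61/113) = +1 or -1 mod 113.
Compute by square-and-multiply:
  56 = 32 + 16 + 8 (binary 111000)
  Repeated squaring mod 113: 61^1 = 61, 61^2 = 105, 61^4 = 64, 61^8 = 28, 61^16 = 106, 61^32 = 49
  61^56 = 61^32 * 61^16 * 61^8 = 49 * 106 * 28 mod 113
    49 * 106 = 5194 = 109 mod 113
    109 * 28 = 3052 = 1 mod 113
  61^56 = 1 mod 113
Result 1: 61 is a quadratic residue mod 113.
61^56 mod 113 = 1

1


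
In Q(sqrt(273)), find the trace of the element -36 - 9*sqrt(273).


Tr(a + b*sqrt(d)) = (a + b*sqrt(d)) + (a - b*sqrt(d)) = 2a
= 2 * (-36)
= -72

-72


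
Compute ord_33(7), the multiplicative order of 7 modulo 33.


We want ord_33(7), the smallest k >= 1 with 7^k = 1 mod 33.
n = 33 = 3 * 11, phi(33) = 20; the order divides phi(n).
Divisors of 20: 1, 2, 4, 5, 10, 20
Repeated squaring mod 33: 7^1 = 7, 7^2 = 16, 7^4 = 25, 7^8 = 31, 7^16 = 4
Test divisors in increasing order:
  k=1: 7^1 = 7 mod 33
  k=2: 7^2 = 16 mod 33
  k=4: 7^4 = 25 mod 33
  k=5: 7^5 = 25 * 7 = 10 mod 33
  k=10: 7^10 = 31 * 16 = 1 mod 33  <- first divisor giving 1
Order = 10

10


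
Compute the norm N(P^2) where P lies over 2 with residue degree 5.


N(P^a) = p^(a*f)
= 2^(2*5)
= 2^10
= 1024

1024


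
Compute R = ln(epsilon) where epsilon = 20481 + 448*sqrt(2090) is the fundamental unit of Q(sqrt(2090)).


epsilon = 20481 + 448*sqrt(2090)
= 40962.0000
R = ln(40962.0000)
= 10.6204

10.6204


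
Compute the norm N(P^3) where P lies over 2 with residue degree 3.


N(P^a) = p^(a*f)
= 2^(3*3)
= 2^9
= 512

512


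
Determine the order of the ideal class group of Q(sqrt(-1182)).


K = Q(sqrt(-1182)). d mod 4 = 2, so D = disc(K) = 4d = -4728
h(K) equals the number of primitive reduced positive-definite forms (a, b, c) = a*x^2 + b*x*y + c*y^2 with b^2 - 4ac = D,
where reduced means |b| <= a <= c, with b >= 0 whenever |b| = a or a = c, and primitive means gcd(a, b, c) = 1.
Reduced forces 3a^2 <= |D| = 4728, so 1 <= a <= 39; b must have the parity of D, and c = (b^2 - D)/(4a) must be an integer >= a.
Enumerate a = 1..39, b in [-a, a]:
  a=1: (1, 0, 1182)  [1]
  a=2: (2, 0, 591)  [1]
  a=3: (3, 0, 394)  [1]
  a=4..5: none
  a=6: (6, 0, 197)  [1]
  a=7: (7, -2, 169), (7, 2, 169)  [2]
  a=8..12: none
  a=13: (13, -2, 91), (13, 2, 91)  [2]
  a=14: (14, -12, 87), (14, 12, 87)  [2]
  a=15..16: none
  a=17: (17, -10, 71), (17, 10, 71)  [2]
  a=18..20: none
  a=21: (21, -12, 58), (21, 12, 58)  [2]
  a=22..25: none
  a=26: (26, -24, 51), (26, 24, 51)  [2]
  a=27..28: none
  a=29: (29, -12, 42), (29, 12, 42)  [2]
  a=30..33: none
  a=34: (34, -24, 39), (34, 24, 39)  [2]
  a=35..39: none
Total reduced forms: 1 + 1 + 1 + 1 + 2 + 2 + 2 + 2 + 2 + 2 + 2 + 2 = 20
h = 20

20


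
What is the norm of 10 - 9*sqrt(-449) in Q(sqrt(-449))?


N(a + b*sqrt(d)) = a^2 - d*b^2
= (10)^2 - (-449)*(-9)^2
= 100 + 36369
= 36469

36469


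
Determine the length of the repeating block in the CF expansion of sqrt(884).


Run the CF algorithm for sqrt(884).
a_0 = floor(sqrt(884)) = 29; set m_0=0, q_0=1.
Recurrence: m' = q*a - m,  q' = (d - m'^2)/q,  a' = floor((a_0 + m')/q').
  step 1: m=29, q=43, a=1
  step 2: m=14, q=16, a=2
  step 3: m=18, q=35, a=1
  step 4: m=17, q=17, a=2
  step 5: m=17, q=35, a=1
  step 6: m=18, q=16, a=2
  step 7: m=14, q=43, a=1
  step 8: m=29, q=1, a=58
a_8 = 2*a_0 = 58, so the period closes here.
sqrt(884) = [29; 1, 2, 1, 2, 1, 2, 1, 58]
Period length = 8

8


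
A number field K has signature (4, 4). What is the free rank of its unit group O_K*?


By Dirichlet's unit theorem:
rank = r1 + r2 - 1
= 4 + 4 - 1
= 7

7


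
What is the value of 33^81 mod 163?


p = 163 is prime and the exponent is (p-1)/2 = 81, so by Euler's criterion 33^81 = (33/163) = +1 or -1 mod 163.
Compute by square-and-multiply:
  81 = 64 + 16 + 1 (binary 1010001)
  Repeated squaring mod 163: 33^1 = 33, 33^2 = 111, 33^4 = 96, 33^8 = 88, 33^16 = 83, 33^32 = 43, 33^64 = 56
  33^81 = 33^64 * 33^16 * 33^1 = 56 * 83 * 33 mod 163
    56 * 83 = 4648 = 84 mod 163
    84 * 33 = 2772 = 1 mod 163
  33^81 = 1 mod 163
Result 1: 33 is a quadratic residue mod 163.
33^81 mod 163 = 1

1


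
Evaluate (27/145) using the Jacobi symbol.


Compute (27/145) via quadratic reciprocity:
  reciprocity: (27/145) -> +(145/27)
  reduce: (10/27)
  pull out 2: (2/27) = -1  (since 27 mod 8 = 3)
  reciprocity: (5/27) -> +(27/5)
  reduce: (2/5)
  pull out 2: (2/5) = -1  (since 5 mod 8 = 5)
  (1/5) = 1
Product of signs = 1

1


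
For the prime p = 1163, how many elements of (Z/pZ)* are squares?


For prime p, the number of non-zero quadratic residues is (p-1)/2.
= (1163-1)/2
= 581

581


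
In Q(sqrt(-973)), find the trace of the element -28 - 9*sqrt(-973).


Tr(a + b*sqrt(d)) = (a + b*sqrt(d)) + (a - b*sqrt(d)) = 2a
= 2 * (-28)
= -56

-56


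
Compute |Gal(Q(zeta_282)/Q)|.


|Gal(Q(zeta_282)/Q)| = phi(282)
= 92

92


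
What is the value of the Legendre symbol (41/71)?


p = 71 is prime, so compute (41/71) with the reciprocity algorithm (Jacobi-symbol steps: pull out 2s via (2/n), flip via reciprocity, reduce):
  reciprocity: (41/71) -> +(71/41)
  reduce: (30/41)
  pull out 2: (2/41) = +1  (since 41 mod 8 = 1)
  reciprocity: (15/41) -> +(41/15)
  reduce: (11/15)
  reciprocity: (11/15) -> -(15/11)
  reduce: (4/11)
  pull out 2: (2/11) = -1  (since 11 mod 8 = 3)
  pull out 2: (2/11) = -1  (since 11 mod 8 = 3)
  (1/11) = 1
Product of signs = -1
(41/71) = -1

-1


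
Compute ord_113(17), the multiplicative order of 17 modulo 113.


We want ord_113(17), the smallest k >= 1 with 17^k = 1 mod 113.
n = 113 = 113, phi(113) = 112; the order divides phi(n).
Divisors of 112: 1, 2, 4, 7, 8, 14, 16, 28, 56, 112
Repeated squaring mod 113: 17^1 = 17, 17^2 = 63, 17^4 = 14, 17^8 = 83, 17^16 = 109, 17^32 = 16, 17^64 = 30
Test divisors in increasing order:
  k=1: 17^1 = 17 mod 113
  k=2: 17^2 = 63 mod 113
  k=4: 17^4 = 14 mod 113
  k=7: 17^7 = 14 * 63 * 17 = 78 mod 113
  k=8: 17^8 = 83 mod 113
  k=14: 17^14 = 83 * 14 * 63 = 95 mod 113
  k=16: 17^16 = 109 mod 113
  k=28: 17^28 = 109 * 83 * 14 = 98 mod 113
  k=56: 17^56 = 16 * 109 * 83 = 112 mod 113
  k=112: 17^112 = 30 * 16 * 109 = 1 mod 113  <- first divisor giving 1
Order = 112

112


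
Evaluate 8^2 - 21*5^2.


x^2 - d*y^2
= 8^2 - 21*5^2
= 64 - 525
= -461

-461


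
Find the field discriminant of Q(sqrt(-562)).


For K = Q(sqrt(d)) with d squarefree: disc(K) = d if d = 1 mod 4, and disc(K) = 4d if d = 2 or 3 mod 4.
Here d = -562, and d mod 4 = 2.
d = 2 mod 4, not 1 (O_K = Z[sqrt(d)]), so disc(K) = 4d = 4 * (-562) = -2248

-2248


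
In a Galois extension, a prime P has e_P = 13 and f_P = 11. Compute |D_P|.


|D_P| = e * f
= 13 * 11
= 143

143


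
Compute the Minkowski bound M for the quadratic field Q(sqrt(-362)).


d = -362, d mod 4 = 2, so disc(K) = 4d = -1448; |disc(K)| = 1448
Imaginary quadratic field, so n = 2, s = r2 = 1, r1 = 0
M = (n!/n^n) * (4/pi)^s * sqrt(|disc(K)|) = (2!/2^2) * (4/pi)^1 * sqrt(1448)
= 0.5 * 1.273240 * 38.052595
= 24.2250

24.2250


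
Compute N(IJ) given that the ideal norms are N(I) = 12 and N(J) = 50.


N(IJ) = N(I) * N(J)
= 12 * 50
= 600

600


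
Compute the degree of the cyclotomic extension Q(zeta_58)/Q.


The degree equals Euler's totient phi(58).
58 = 2 * 29
phi(58) = 28

28


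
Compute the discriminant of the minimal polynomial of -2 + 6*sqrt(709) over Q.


The element -2 + 6*sqrt(709) has minimal polynomial:
x^2 + 4*x - 25520
Discriminant = (4)^2 - 4*(-25520)
= 16 + 102080
= 102096

102096


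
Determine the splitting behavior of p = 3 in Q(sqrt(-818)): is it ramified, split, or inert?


K = Q(sqrt(-818)). Since d mod 4 = 2, disc(K) = -3272.
Check p | disc: -3272 mod 3 = 1.
p does not divide disc. Compute Legendre symbol (d/p):
1^((3-1)/2) mod 3 = 1
(d/p) = 1, so p splits: (p) = P*P' with e=1, f=1, g=2.
Therefore p is split.

split


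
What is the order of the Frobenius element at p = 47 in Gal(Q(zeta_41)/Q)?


The Frobenius at p in Gal(Q(zeta_n)/Q) = (Z/nZ)* is the class of p, so its order is ord_41(47), the smallest k >= 1 with 47^k = 1 mod 41.
n = 41 = 41, phi(41) = 40; the order divides phi(n).
Divisors of 40: 1, 2, 4, 5, 8, 10, 20, 40
Repeated squaring mod 41: 47^1 = 6, 47^2 = 36, 47^4 = 25, 47^8 = 10, 47^16 = 18, 47^32 = 37
Test divisors in increasing order:
  k=1: 47^1 = 6 mod 41
  k=2: 47^2 = 36 mod 41
  k=4: 47^4 = 25 mod 41
  k=5: 47^5 = 25 * 6 = 27 mod 41
  k=8: 47^8 = 10 mod 41
  k=10: 47^10 = 10 * 36 = 32 mod 41
  k=20: 47^20 = 18 * 25 = 40 mod 41
  k=40: 47^40 = 37 * 10 = 1 mod 41  <- first divisor giving 1
Order = 40

40


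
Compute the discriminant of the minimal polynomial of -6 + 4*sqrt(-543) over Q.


The element -6 + 4*sqrt(-543) has minimal polynomial:
x^2 + 12*x + 8724
Discriminant = (12)^2 - 4*(8724)
= 144 - 34896
= -34752

-34752


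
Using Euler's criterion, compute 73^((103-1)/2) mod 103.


p = 103 is prime and the exponent is (p-1)/2 = 51, so by Euler's criterion 73^51 = (73/103) = +1 or -1 mod 103.
Compute by square-and-multiply:
  51 = 32 + 16 + 2 + 1 (binary 110011)
  Repeated squaring mod 103: 73^1 = 73, 73^2 = 76, 73^4 = 8, 73^8 = 64, 73^16 = 79, 73^32 = 61
  73^51 = 73^32 * 73^16 * 73^2 * 73^1 = 61 * 79 * 76 * 73 mod 103
    61 * 79 = 4819 = 81 mod 103
    81 * 76 = 6156 = 79 mod 103
    79 * 73 = 5767 = 102 mod 103
  73^51 = 102 mod 103
Result 102 = p - 1 = -1 mod 103: 73 is a quadratic non-residue mod 103. As a residue in [0, p-1] the value is 102.
73^51 mod 103 = 102

102


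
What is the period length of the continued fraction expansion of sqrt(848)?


Run the CF algorithm for sqrt(848).
a_0 = floor(sqrt(848)) = 29; set m_0=0, q_0=1.
Recurrence: m' = q*a - m,  q' = (d - m'^2)/q,  a' = floor((a_0 + m')/q').
  step 1: m=29, q=7, a=8
  step 2: m=27, q=17, a=3
  step 3: m=24, q=16, a=3
  step 4: m=24, q=17, a=3
  step 5: m=27, q=7, a=8
  step 6: m=29, q=1, a=58
a_6 = 2*a_0 = 58, so the period closes here.
sqrt(848) = [29; 8, 3, 3, 3, 8, 58]
Period length = 6

6


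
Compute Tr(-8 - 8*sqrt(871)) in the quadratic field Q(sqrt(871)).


Tr(a + b*sqrt(d)) = (a + b*sqrt(d)) + (a - b*sqrt(d)) = 2a
= 2 * (-8)
= -16

-16


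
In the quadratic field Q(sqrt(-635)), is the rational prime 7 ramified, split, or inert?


K = Q(sqrt(-635)). Since d mod 4 = 1, disc(K) = -635.
Check p | disc: -635 mod 7 = 2.
p does not divide disc. Compute Legendre symbol (d/p):
2^((7-1)/2) mod 7 = 1
(d/p) = 1, so p splits: (p) = P*P' with e=1, f=1, g=2.
Therefore p is split.

split


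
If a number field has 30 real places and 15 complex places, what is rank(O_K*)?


By Dirichlet's unit theorem:
rank = r1 + r2 - 1
= 30 + 15 - 1
= 44

44


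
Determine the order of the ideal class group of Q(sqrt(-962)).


K = Q(sqrt(-962)). d mod 4 = 2, so D = disc(K) = 4d = -3848
h(K) equals the number of primitive reduced positive-definite forms (a, b, c) = a*x^2 + b*x*y + c*y^2 with b^2 - 4ac = D,
where reduced means |b| <= a <= c, with b >= 0 whenever |b| = a or a = c, and primitive means gcd(a, b, c) = 1.
Reduced forces 3a^2 <= |D| = 3848, so 1 <= a <= 35; b must have the parity of D, and c = (b^2 - D)/(4a) must be an integer >= a.
Enumerate a = 1..35, b in [-a, a]:
  a=1: (1, 0, 962)  [1]
  a=2: (2, 0, 481)  [1]
  a=3: (3, -2, 321), (3, 2, 321)  [2]
  a=4..5: none
  a=6: (6, -4, 161), (6, 4, 161)  [2]
  a=7: (7, -4, 138), (7, 4, 138)  [2]
  a=8: none
  a=9: (9, -2, 107), (9, 2, 107)  [2]
  a=10..12: none
  a=13: (13, 0, 74)  [1]
  a=14: (14, -4, 69), (14, 4, 69)  [2]
  a=15..17: none
  a=18: (18, -16, 57), (18, 16, 57)  [2]
  a=19: (19, -16, 54), (19, 16, 54)  [2]
  a=20: none
  a=21: (21, -10, 47), (21, -4, 46), (21, 4, 46), (21, 10, 47)  [4]
  a=22: none
  a=23: (23, -4, 42), (23, 4, 42)  [2]
  a=24..25: none
  a=26: (26, 0, 37)  [1]
  a=27: (27, -16, 38), (27, 16, 38)  [2]
  a=28: none
  a=29: (29, -26, 39), (29, 26, 39)  [2]
  a=30..35: none
Total reduced forms: 1 + 1 + 2 + 2 + 2 + 2 + 1 + 2 + 2 + 2 + 4 + 2 + 1 + 2 + 2 = 28
h = 28

28


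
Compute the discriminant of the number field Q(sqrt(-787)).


For K = Q(sqrt(d)) with d squarefree: disc(K) = d if d = 1 mod 4, and disc(K) = 4d if d = 2 or 3 mod 4.
Here d = -787, and d mod 4 = 1.
d = 1 mod 4 (O_K = Z[(1+sqrt(d))/2]), so disc(K) = d = -787

-787


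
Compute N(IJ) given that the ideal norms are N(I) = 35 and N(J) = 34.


N(IJ) = N(I) * N(J)
= 35 * 34
= 1190

1190


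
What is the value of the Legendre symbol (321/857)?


p = 857 is prime, so compute (321/857) with the reciprocity algorithm (Jacobi-symbol steps: pull out 2s via (2/n), flip via reciprocity, reduce):
  reciprocity: (321/857) -> +(857/321)
  reduce: (215/321)
  reciprocity: (215/321) -> +(321/215)
  reduce: (106/215)
  pull out 2: (2/215) = +1  (since 215 mod 8 = 7)
  reciprocity: (53/215) -> +(215/53)
  reduce: (3/53)
  reciprocity: (3/53) -> +(53/3)
  reduce: (2/3)
  pull out 2: (2/3) = -1  (since 3 mod 8 = 3)
  (1/3) = 1
Product of signs = -1
(321/857) = -1

-1


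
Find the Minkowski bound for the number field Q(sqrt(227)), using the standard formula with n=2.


d = 227, d mod 4 = 3, so disc(K) = 4d = 908; |disc(K)| = 908
Real quadratic field, so n = 2, s = r2 = 0, r1 = 2
M = (n!/n^n) * (4/pi)^s * sqrt(|disc(K)|) = (2!/2^2) * (4/pi)^0 * sqrt(908)
= 0.5 * 1.000000 * 30.133038
= 15.0665

15.0665


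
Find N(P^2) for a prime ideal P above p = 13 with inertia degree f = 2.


N(P^a) = p^(a*f)
= 13^(2*2)
= 13^4
= 28561

28561


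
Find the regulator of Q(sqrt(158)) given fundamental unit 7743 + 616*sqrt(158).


epsilon = 7743 + 616*sqrt(158)
= 15485.9999
R = ln(15485.9999)
= 9.6477

9.6477


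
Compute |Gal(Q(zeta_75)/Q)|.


|Gal(Q(zeta_75)/Q)| = phi(75)
= 40

40


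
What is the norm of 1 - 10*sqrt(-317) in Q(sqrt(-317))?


N(a + b*sqrt(d)) = a^2 - d*b^2
= (1)^2 - (-317)*(-10)^2
= 1 + 31700
= 31701

31701


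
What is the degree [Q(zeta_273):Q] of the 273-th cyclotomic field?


The degree equals Euler's totient phi(273).
273 = 3 * 7 * 13
phi(273) = 144

144


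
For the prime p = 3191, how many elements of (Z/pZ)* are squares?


For prime p, the number of non-zero quadratic residues is (p-1)/2.
= (3191-1)/2
= 1595

1595


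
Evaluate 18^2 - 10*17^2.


x^2 - d*y^2
= 18^2 - 10*17^2
= 324 - 2890
= -2566

-2566


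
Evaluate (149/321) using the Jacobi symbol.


Compute (149/321) via quadratic reciprocity:
  reciprocity: (149/321) -> +(321/149)
  reduce: (23/149)
  reciprocity: (23/149) -> +(149/23)
  reduce: (11/23)
  reciprocity: (11/23) -> -(23/11)
  reduce: (1/11)
  (1/11) = 1
Product of signs = -1

-1


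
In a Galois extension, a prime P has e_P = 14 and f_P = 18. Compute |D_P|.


|D_P| = e * f
= 14 * 18
= 252

252


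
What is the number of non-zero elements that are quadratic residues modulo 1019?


For prime p, the number of non-zero quadratic residues is (p-1)/2.
= (1019-1)/2
= 509

509


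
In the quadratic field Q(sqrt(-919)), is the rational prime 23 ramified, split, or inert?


K = Q(sqrt(-919)). Since d mod 4 = 1, disc(K) = -919.
Check p | disc: -919 mod 23 = 1.
p does not divide disc. Compute Legendre symbol (d/p):
1^((23-1)/2) mod 23 = 1
(d/p) = 1, so p splits: (p) = P*P' with e=1, f=1, g=2.
Therefore p is split.

split


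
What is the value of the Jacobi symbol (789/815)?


Compute (789/815) via quadratic reciprocity:
  reciprocity: (789/815) -> +(815/789)
  reduce: (26/789)
  pull out 2: (2/789) = -1  (since 789 mod 8 = 5)
  reciprocity: (13/789) -> +(789/13)
  reduce: (9/13)
  reciprocity: (9/13) -> +(13/9)
  reduce: (4/9)
  pull out 2: (2/9) = +1  (since 9 mod 8 = 1)
  pull out 2: (2/9) = +1  (since 9 mod 8 = 1)
  (1/9) = 1
Product of signs = -1

-1


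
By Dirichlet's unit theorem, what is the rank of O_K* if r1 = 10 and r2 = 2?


By Dirichlet's unit theorem:
rank = r1 + r2 - 1
= 10 + 2 - 1
= 11

11


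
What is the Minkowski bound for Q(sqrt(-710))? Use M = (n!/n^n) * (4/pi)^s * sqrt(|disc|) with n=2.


d = -710, d mod 4 = 2, so disc(K) = 4d = -2840; |disc(K)| = 2840
Imaginary quadratic field, so n = 2, s = r2 = 1, r1 = 0
M = (n!/n^n) * (4/pi)^s * sqrt(|disc(K)|) = (2!/2^2) * (4/pi)^1 * sqrt(2840)
= 0.5 * 1.273240 * 53.291650
= 33.9265

33.9265


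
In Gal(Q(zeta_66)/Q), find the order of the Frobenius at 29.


The Frobenius at p in Gal(Q(zeta_n)/Q) = (Z/nZ)* is the class of p, so its order is ord_66(29), the smallest k >= 1 with 29^k = 1 mod 66.
n = 66 = 2 * 3 * 11, phi(66) = 20; the order divides phi(n).
Divisors of 20: 1, 2, 4, 5, 10, 20
Repeated squaring mod 66: 29^1 = 29, 29^2 = 49, 29^4 = 25, 29^8 = 31, 29^16 = 37
Test divisors in increasing order:
  k=1: 29^1 = 29 mod 66
  k=2: 29^2 = 49 mod 66
  k=4: 29^4 = 25 mod 66
  k=5: 29^5 = 25 * 29 = 65 mod 66
  k=10: 29^10 = 31 * 49 = 1 mod 66  <- first divisor giving 1
Order = 10

10
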